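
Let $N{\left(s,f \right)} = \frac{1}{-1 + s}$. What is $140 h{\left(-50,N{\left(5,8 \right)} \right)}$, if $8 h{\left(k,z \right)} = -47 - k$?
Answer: $\frac{105}{2} \approx 52.5$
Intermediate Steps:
$h{\left(k,z \right)} = - \frac{47}{8} - \frac{k}{8}$ ($h{\left(k,z \right)} = \frac{-47 - k}{8} = - \frac{47}{8} - \frac{k}{8}$)
$140 h{\left(-50,N{\left(5,8 \right)} \right)} = 140 \left(- \frac{47}{8} - - \frac{25}{4}\right) = 140 \left(- \frac{47}{8} + \frac{25}{4}\right) = 140 \cdot \frac{3}{8} = \frac{105}{2}$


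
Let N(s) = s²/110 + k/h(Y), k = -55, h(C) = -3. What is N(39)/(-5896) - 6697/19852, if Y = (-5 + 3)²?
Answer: -3310227059/9656409840 ≈ -0.34280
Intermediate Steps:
Y = 4 (Y = (-2)² = 4)
N(s) = 55/3 + s²/110 (N(s) = s²/110 - 55/(-3) = s²*(1/110) - 55*(-⅓) = s²/110 + 55/3 = 55/3 + s²/110)
N(39)/(-5896) - 6697/19852 = (55/3 + (1/110)*39²)/(-5896) - 6697/19852 = (55/3 + (1/110)*1521)*(-1/5896) - 6697*1/19852 = (55/3 + 1521/110)*(-1/5896) - 6697/19852 = (10613/330)*(-1/5896) - 6697/19852 = -10613/1945680 - 6697/19852 = -3310227059/9656409840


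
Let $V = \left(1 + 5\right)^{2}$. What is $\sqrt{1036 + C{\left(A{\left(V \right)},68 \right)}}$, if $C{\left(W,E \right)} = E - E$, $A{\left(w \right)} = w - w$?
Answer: $2 \sqrt{259} \approx 32.187$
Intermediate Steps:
$V = 36$ ($V = 6^{2} = 36$)
$A{\left(w \right)} = 0$
$C{\left(W,E \right)} = 0$
$\sqrt{1036 + C{\left(A{\left(V \right)},68 \right)}} = \sqrt{1036 + 0} = \sqrt{1036} = 2 \sqrt{259}$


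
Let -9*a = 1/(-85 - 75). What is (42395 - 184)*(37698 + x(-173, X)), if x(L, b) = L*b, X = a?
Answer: 2291421897817/1440 ≈ 1.5913e+9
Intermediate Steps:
a = 1/1440 (a = -1/(9*(-85 - 75)) = -⅑/(-160) = -⅑*(-1/160) = 1/1440 ≈ 0.00069444)
X = 1/1440 ≈ 0.00069444
(42395 - 184)*(37698 + x(-173, X)) = (42395 - 184)*(37698 - 173*1/1440) = 42211*(37698 - 173/1440) = 42211*(54284947/1440) = 2291421897817/1440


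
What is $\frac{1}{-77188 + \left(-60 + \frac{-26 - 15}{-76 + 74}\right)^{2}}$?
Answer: $- \frac{4}{302511} \approx -1.3223 \cdot 10^{-5}$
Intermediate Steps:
$\frac{1}{-77188 + \left(-60 + \frac{-26 - 15}{-76 + 74}\right)^{2}} = \frac{1}{-77188 + \left(-60 - \frac{41}{-2}\right)^{2}} = \frac{1}{-77188 + \left(-60 - - \frac{41}{2}\right)^{2}} = \frac{1}{-77188 + \left(-60 + \frac{41}{2}\right)^{2}} = \frac{1}{-77188 + \left(- \frac{79}{2}\right)^{2}} = \frac{1}{-77188 + \frac{6241}{4}} = \frac{1}{- \frac{302511}{4}} = - \frac{4}{302511}$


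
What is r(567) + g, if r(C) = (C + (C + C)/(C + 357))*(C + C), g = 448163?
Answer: 12017860/11 ≈ 1.0925e+6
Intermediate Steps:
r(C) = 2*C*(C + 2*C/(357 + C)) (r(C) = (C + (2*C)/(357 + C))*(2*C) = (C + 2*C/(357 + C))*(2*C) = 2*C*(C + 2*C/(357 + C)))
r(567) + g = 2*567²*(359 + 567)/(357 + 567) + 448163 = 2*321489*926/924 + 448163 = 2*321489*(1/924)*926 + 448163 = 7088067/11 + 448163 = 12017860/11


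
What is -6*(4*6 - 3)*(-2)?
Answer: 252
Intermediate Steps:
-6*(4*6 - 3)*(-2) = -6*(24 - 3)*(-2) = -6*21*(-2) = -126*(-2) = 252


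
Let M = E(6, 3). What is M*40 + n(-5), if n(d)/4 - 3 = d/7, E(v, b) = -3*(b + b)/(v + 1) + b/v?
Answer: -516/7 ≈ -73.714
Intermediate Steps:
E(v, b) = b/v - 6*b/(1 + v) (E(v, b) = -3*2*b/(1 + v) + b/v = -6*b/(1 + v) + b/v = b/v - 6*b/(1 + v))
n(d) = 12 + 4*d/7 (n(d) = 12 + 4*(d/7) = 12 + 4*d/7)
M = -29/14 (M = 3*(1 - 5*6)/(6*(1 + 6)) = 3*(⅙)*(1 - 30)/7 = 3*(⅙)*(⅐)*(-29) = -29/14 ≈ -2.0714)
M*40 + n(-5) = -29/14*40 + (12 + (4/7)*(-5)) = -580/7 + (12 - 20/7) = -580/7 + 64/7 = -516/7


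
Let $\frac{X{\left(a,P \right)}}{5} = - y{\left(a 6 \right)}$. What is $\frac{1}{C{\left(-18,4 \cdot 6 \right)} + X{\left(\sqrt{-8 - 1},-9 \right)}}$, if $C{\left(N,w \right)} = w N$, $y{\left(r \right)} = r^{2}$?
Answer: $\frac{1}{1188} \approx 0.00084175$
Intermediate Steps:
$C{\left(N,w \right)} = N w$
$X{\left(a,P \right)} = - 180 a^{2}$ ($X{\left(a,P \right)} = 5 \left(- \left(a 6\right)^{2}\right) = 5 \left(- \left(6 a\right)^{2}\right) = 5 \left(- 36 a^{2}\right) = - 180 a^{2}$)
$\frac{1}{C{\left(-18,4 \cdot 6 \right)} + X{\left(\sqrt{-8 - 1},-9 \right)}} = \frac{1}{- 18 \cdot 4 \cdot 6 - 180 \left(\sqrt{-8 - 1}\right)^{2}} = \frac{1}{\left(-18\right) 24 - 180 \left(\sqrt{-9}\right)^{2}} = \frac{1}{-432 - 180 \left(3 i\right)^{2}} = \frac{1}{-432 - -1620} = \frac{1}{-432 + 1620} = \frac{1}{1188}$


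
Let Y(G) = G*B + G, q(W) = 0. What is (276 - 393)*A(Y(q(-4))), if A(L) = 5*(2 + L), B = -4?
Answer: -1170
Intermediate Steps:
Y(G) = -3*G (Y(G) = G*(-4) + G = -4*G + G = -3*G)
A(L) = 10 + 5*L
(276 - 393)*A(Y(q(-4))) = (276 - 393)*(10 + 5*(-3*0)) = -117*(10 + 5*0) = -117*(10 + 0) = -117*10 = -1170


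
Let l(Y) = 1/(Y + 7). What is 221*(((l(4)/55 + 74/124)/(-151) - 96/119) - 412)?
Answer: -3617139479629/39648070 ≈ -91231.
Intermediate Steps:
l(Y) = 1/(7 + Y)
221*(((l(4)/55 + 74/124)/(-151) - 96/119) - 412) = 221*(((1/((7 + 4)*55) + 74/124)/(-151) - 96/119) - 412) = 221*((((1/55)/11 + 74*(1/124))*(-1/151) - 96*1/119) - 412) = 221*((((1/11)*(1/55) + 37/62)*(-1/151) - 96/119) - 412) = 221*(((1/605 + 37/62)*(-1/151) - 96/119) - 412) = 221*(((22447/37510)*(-1/151) - 96/119) - 412) = 221*((-22447/5664010 - 96/119) - 412) = 221*(-546416153/674017190 - 412) = 221*(-278241498433/674017190) = -3617139479629/39648070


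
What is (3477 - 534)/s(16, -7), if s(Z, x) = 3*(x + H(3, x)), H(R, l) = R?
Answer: -981/4 ≈ -245.25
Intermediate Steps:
s(Z, x) = 9 + 3*x (s(Z, x) = 3*(x + 3) = 3*(3 + x) = 9 + 3*x)
(3477 - 534)/s(16, -7) = (3477 - 534)/(9 + 3*(-7)) = 2943/(9 - 21) = 2943/(-12) = 2943*(-1/12) = -981/4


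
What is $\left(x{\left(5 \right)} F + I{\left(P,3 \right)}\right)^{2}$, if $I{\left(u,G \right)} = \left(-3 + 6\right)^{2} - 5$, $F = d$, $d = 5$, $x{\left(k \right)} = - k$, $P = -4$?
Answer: $441$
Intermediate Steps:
$F = 5$
$I{\left(u,G \right)} = 4$ ($I{\left(u,G \right)} = 3^{2} - 5 = 9 - 5 = 4$)
$\left(x{\left(5 \right)} F + I{\left(P,3 \right)}\right)^{2} = \left(\left(-1\right) 5 \cdot 5 + 4\right)^{2} = \left(\left(-5\right) 5 + 4\right)^{2} = \left(-25 + 4\right)^{2} = \left(-21\right)^{2} = 441$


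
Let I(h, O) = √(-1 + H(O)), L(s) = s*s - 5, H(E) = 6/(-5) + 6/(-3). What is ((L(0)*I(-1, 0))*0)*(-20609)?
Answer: 0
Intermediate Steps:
H(E) = -16/5 (H(E) = 6*(-⅕) + 6*(-⅓) = -6/5 - 2 = -16/5)
L(s) = -5 + s² (L(s) = s² - 5 = -5 + s²)
I(h, O) = I*√105/5 (I(h, O) = √(-1 - 16/5) = √(-21/5) = I*√105/5)
((L(0)*I(-1, 0))*0)*(-20609) = (((-5 + 0²)*(I*√105/5))*0)*(-20609) = (((-5 + 0)*(I*√105/5))*0)*(-20609) = (-I*√105*0)*(-20609) = 0*(-20609) = 0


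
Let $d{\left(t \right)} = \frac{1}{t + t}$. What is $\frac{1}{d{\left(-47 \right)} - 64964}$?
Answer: $- \frac{94}{6106617} \approx -1.5393 \cdot 10^{-5}$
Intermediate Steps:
$d{\left(t \right)} = \frac{1}{2 t}$
$\frac{1}{d{\left(-47 \right)} - 64964} = \frac{1}{\frac{1}{2 \left(-47\right)} - 64964} = \frac{1}{\frac{1}{2} \left(- \frac{1}{47}\right) - 64964} = \frac{1}{- \frac{1}{94} - 64964} = \frac{1}{- \frac{6106617}{94}} = - \frac{94}{6106617}$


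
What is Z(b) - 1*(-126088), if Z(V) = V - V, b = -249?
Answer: 126088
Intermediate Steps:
Z(V) = 0
Z(b) - 1*(-126088) = 0 - 1*(-126088) = 0 + 126088 = 126088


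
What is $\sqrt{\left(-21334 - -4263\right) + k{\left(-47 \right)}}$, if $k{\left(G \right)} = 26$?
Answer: $i \sqrt{17045} \approx 130.56 i$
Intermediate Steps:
$\sqrt{\left(-21334 - -4263\right) + k{\left(-47 \right)}} = \sqrt{\left(-21334 - -4263\right) + 26} = \sqrt{\left(-21334 + 4263\right) + 26} = \sqrt{-17071 + 26} = \sqrt{-17045} = i \sqrt{17045}$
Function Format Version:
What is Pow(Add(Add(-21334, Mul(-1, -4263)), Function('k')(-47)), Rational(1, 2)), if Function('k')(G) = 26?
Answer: Mul(I, Pow(17045, Rational(1, 2))) ≈ Mul(130.56, I)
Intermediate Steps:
Pow(Add(Add(-21334, Mul(-1, -4263)), Function('k')(-47)), Rational(1, 2)) = Pow(Add(Add(-21334, Mul(-1, -4263)), 26), Rational(1, 2)) = Pow(Add(Add(-21334, 4263), 26), Rational(1, 2)) = Pow(Add(-17071, 26), Rational(1, 2)) = Pow(-17045, Rational(1, 2)) = Mul(I, Pow(17045, Rational(1, 2)))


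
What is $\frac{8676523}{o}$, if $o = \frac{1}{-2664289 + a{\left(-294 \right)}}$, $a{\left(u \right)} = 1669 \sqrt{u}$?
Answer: $-23116764787147 + 101367818209 i \sqrt{6} \approx -2.3117 \cdot 10^{13} + 2.483 \cdot 10^{11} i$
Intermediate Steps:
$o = \frac{1}{-2664289 + 11683 i \sqrt{6}}$ ($o = \frac{1}{-2664289 + 1669 \sqrt{-294}} = \frac{1}{-2664289 + 1669 \cdot 7 i \sqrt{6}} = \frac{1}{-2664289 + 11683 i \sqrt{6}} \approx -3.7529 \cdot 10^{-7} - 4.031 \cdot 10^{-9} i$)
$\frac{8676523}{o} = \frac{8676523}{- \frac{2664289}{7099254830455} - \frac{11683 i \sqrt{6}}{7099254830455}}$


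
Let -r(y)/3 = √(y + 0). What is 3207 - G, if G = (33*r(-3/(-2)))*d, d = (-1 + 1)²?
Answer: 3207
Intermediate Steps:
d = 0 (d = 0² = 0)
r(y) = -3*√y (r(y) = -3*√(y + 0) = -3*√y)
G = 0 (G = (33*(-3*√3*√(-1/(-2))))*0 = (33*(-3*√6/2))*0 = -99*√6/2*0 = 0)
3207 - G = 3207 - 1*0 = 3207 + 0 = 3207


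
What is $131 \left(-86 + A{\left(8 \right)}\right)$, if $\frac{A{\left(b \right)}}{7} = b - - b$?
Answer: $3406$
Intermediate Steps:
$A{\left(b \right)} = 14 b$ ($A{\left(b \right)} = 7 \left(b - - b\right) = 7 \left(b + b\right) = 7 \cdot 2 b = 14 b$)
$131 \left(-86 + A{\left(8 \right)}\right) = 131 \left(-86 + 14 \cdot 8\right) = 131 \left(-86 + 112\right) = 131 \cdot 26 = 3406$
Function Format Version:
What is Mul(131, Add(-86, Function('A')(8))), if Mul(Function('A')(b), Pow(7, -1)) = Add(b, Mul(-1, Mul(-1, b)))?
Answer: 3406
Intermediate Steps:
Function('A')(b) = Mul(14, b) (Function('A')(b) = Mul(7, Add(b, Mul(-1, Mul(-1, b)))) = Mul(7, Add(b, b)) = Mul(7, Mul(2, b)) = Mul(14, b))
Mul(131, Add(-86, Function('A')(8))) = Mul(131, Add(-86, Mul(14, 8))) = Mul(131, Add(-86, 112)) = Mul(131, 26) = 3406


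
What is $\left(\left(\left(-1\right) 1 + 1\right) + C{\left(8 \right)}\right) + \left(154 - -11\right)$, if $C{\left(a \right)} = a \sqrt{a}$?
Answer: $165 + 16 \sqrt{2} \approx 187.63$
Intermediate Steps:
$C{\left(a \right)} = a^{\frac{3}{2}}$
$\left(\left(\left(-1\right) 1 + 1\right) + C{\left(8 \right)}\right) + \left(154 - -11\right) = \left(\left(\left(-1\right) 1 + 1\right) + 8^{\frac{3}{2}}\right) + \left(154 - -11\right) = \left(\left(-1 + 1\right) + 16 \sqrt{2}\right) + \left(154 + 11\right) = \left(0 + 16 \sqrt{2}\right) + 165 = 16 \sqrt{2} + 165 = 165 + 16 \sqrt{2}$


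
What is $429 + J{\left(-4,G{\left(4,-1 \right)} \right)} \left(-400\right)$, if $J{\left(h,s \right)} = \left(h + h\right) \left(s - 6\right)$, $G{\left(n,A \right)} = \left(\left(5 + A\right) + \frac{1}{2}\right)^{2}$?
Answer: $46029$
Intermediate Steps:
$G{\left(n,A \right)} = \left(\frac{11}{2} + A\right)^{2}$ ($G{\left(n,A \right)} = \left(\left(5 + A\right) + \frac{1}{2}\right)^{2} = \left(\frac{11}{2} + A\right)^{2}$)
$J{\left(h,s \right)} = 2 h \left(-6 + s\right)$
$429 + J{\left(-4,G{\left(4,-1 \right)} \right)} \left(-400\right) = 429 + 2 \left(-4\right) \left(-6 + \frac{\left(11 + 2 \left(-1\right)\right)^{2}}{4}\right) \left(-400\right) = 429 + 2 \left(-4\right) \left(-6 + \frac{\left(11 - 2\right)^{2}}{4}\right) \left(-400\right) = 429 + 2 \left(-4\right) \left(-6 + \frac{9^{2}}{4}\right) \left(-400\right) = 429 + 2 \left(-4\right) \left(-6 + \frac{1}{4} \cdot 81\right) \left(-400\right) = 429 + 2 \left(-4\right) \left(-6 + \frac{81}{4}\right) \left(-400\right) = 429 + 2 \left(-4\right) \frac{57}{4} \left(-400\right) = 429 - -45600 = 429 + 45600 = 46029$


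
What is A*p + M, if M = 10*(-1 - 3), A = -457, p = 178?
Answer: -81386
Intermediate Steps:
M = -40 (M = 10*(-4) = -40)
A*p + M = -457*178 - 40 = -81346 - 40 = -81386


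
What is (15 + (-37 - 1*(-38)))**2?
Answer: 256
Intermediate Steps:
(15 + (-37 - 1*(-38)))**2 = (15 + (-37 + 38))**2 = (15 + 1)**2 = 16**2 = 256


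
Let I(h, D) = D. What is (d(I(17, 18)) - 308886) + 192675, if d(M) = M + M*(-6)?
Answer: -116301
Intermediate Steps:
d(M) = -5*M (d(M) = M - 6*M = -5*M)
(d(I(17, 18)) - 308886) + 192675 = (-5*18 - 308886) + 192675 = (-90 - 308886) + 192675 = -308976 + 192675 = -116301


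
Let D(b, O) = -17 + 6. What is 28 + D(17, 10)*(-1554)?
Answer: 17122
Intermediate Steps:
D(b, O) = -11
28 + D(17, 10)*(-1554) = 28 - 11*(-1554) = 28 + 17094 = 17122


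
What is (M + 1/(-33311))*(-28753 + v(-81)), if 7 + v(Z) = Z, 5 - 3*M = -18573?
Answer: -17848303465955/99933 ≈ -1.7860e+8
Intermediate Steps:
M = 18578/3 (M = 5/3 - ⅓*(-18573) = 5/3 + 6191 = 18578/3 ≈ 6192.7)
v(Z) = -7 + Z
(M + 1/(-33311))*(-28753 + v(-81)) = (18578/3 + 1/(-33311))*(-28753 + (-7 - 81)) = (18578/3 - 1/33311)*(-28753 - 88) = (618851755/99933)*(-28841) = -17848303465955/99933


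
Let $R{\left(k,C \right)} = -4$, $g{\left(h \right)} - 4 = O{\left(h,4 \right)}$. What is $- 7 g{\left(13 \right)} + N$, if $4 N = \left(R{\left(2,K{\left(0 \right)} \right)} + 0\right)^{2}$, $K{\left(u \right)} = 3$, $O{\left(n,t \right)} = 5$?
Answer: $-59$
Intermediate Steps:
$g{\left(h \right)} = 9$ ($g{\left(h \right)} = 4 + 5 = 9$)
$N = 4$ ($N = \frac{\left(-4 + 0\right)^{2}}{4} = \frac{\left(-4\right)^{2}}{4} = \frac{1}{4} \cdot 16 = 4$)
$- 7 g{\left(13 \right)} + N = \left(-7\right) 9 + 4 = -63 + 4 = -59$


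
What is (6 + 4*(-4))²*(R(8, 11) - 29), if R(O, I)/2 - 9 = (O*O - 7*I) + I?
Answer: -1500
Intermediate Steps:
R(O, I) = 18 - 12*I + 2*O² (R(O, I) = 18 + 2*((O*O - 7*I) + I) = 18 + 2*((O² - 7*I) + I) = 18 + 2*(O² - 6*I) = 18 + (-12*I + 2*O²) = 18 - 12*I + 2*O²)
(6 + 4*(-4))²*(R(8, 11) - 29) = (6 + 4*(-4))²*((18 - 12*11 + 2*8²) - 29) = (6 - 16)²*((18 - 132 + 2*64) - 29) = (-10)²*((18 - 132 + 128) - 29) = 100*(14 - 29) = 100*(-15) = -1500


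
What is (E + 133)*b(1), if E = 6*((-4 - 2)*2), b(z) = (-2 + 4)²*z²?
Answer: 244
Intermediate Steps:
b(z) = 4*z² (b(z) = 2²*z² = 4*z²)
E = -72 (E = 6*(-6*2) = 6*(-12) = -72)
(E + 133)*b(1) = (-72 + 133)*(4*1²) = 61*(4*1) = 61*4 = 244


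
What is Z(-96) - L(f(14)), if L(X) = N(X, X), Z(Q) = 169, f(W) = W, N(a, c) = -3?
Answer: 172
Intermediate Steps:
L(X) = -3
Z(-96) - L(f(14)) = 169 - 1*(-3) = 169 + 3 = 172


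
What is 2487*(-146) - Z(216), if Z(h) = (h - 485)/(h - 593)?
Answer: -136889723/377 ≈ -3.6310e+5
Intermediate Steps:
Z(h) = (-485 + h)/(-593 + h)
2487*(-146) - Z(216) = 2487*(-146) - (-485 + 216)/(-593 + 216) = -363102 - (-269)/(-377) = -363102 - (-1)*(-269)/377 = -363102 - 1*269/377 = -363102 - 269/377 = -136889723/377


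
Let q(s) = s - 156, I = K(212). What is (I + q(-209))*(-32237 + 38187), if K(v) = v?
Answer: -910350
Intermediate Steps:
I = 212
q(s) = -156 + s
(I + q(-209))*(-32237 + 38187) = (212 + (-156 - 209))*(-32237 + 38187) = (212 - 365)*5950 = -153*5950 = -910350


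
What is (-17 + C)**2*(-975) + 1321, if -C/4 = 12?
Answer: -4118054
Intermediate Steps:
C = -48 (C = -4*12 = -48)
(-17 + C)**2*(-975) + 1321 = (-17 - 48)**2*(-975) + 1321 = (-65)**2*(-975) + 1321 = 4225*(-975) + 1321 = -4119375 + 1321 = -4118054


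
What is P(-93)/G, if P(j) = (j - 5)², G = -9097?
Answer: -9604/9097 ≈ -1.0557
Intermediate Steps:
P(j) = (-5 + j)²
P(-93)/G = (-5 - 93)²/(-9097) = (-98)²*(-1/9097) = 9604*(-1/9097) = -9604/9097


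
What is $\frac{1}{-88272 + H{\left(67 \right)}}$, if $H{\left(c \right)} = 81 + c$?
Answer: $- \frac{1}{88124} \approx -1.1348 \cdot 10^{-5}$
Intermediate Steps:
$\frac{1}{-88272 + H{\left(67 \right)}} = \frac{1}{-88272 + \left(81 + 67\right)} = \frac{1}{-88272 + 148} = \frac{1}{-88124} = - \frac{1}{88124}$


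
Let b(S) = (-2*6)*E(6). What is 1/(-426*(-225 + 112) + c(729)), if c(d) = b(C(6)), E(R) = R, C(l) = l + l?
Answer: 1/48066 ≈ 2.0805e-5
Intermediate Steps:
C(l) = 2*l
b(S) = -72 (b(S) = -2*6*6 = -12*6 = -72)
c(d) = -72
1/(-426*(-225 + 112) + c(729)) = 1/(-426*(-225 + 112) - 72) = 1/(-426*(-113) - 72) = 1/(48138 - 72) = 1/48066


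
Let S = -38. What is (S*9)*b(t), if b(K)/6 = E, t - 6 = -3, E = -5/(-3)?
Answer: -3420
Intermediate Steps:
E = 5/3 (E = -5*(-⅓) = 5/3 ≈ 1.6667)
t = 3 (t = 6 - 3 = 3)
b(K) = 10 (b(K) = 6*(5/3) = 10)
(S*9)*b(t) = -38*9*10 = -342*10 = -3420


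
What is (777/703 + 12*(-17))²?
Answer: 14861025/361 ≈ 41166.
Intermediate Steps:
(777/703 + 12*(-17))² = (777*(1/703) - 204)² = (21/19 - 204)² = (-3855/19)² = 14861025/361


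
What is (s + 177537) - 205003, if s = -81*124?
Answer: -37510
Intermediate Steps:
s = -10044
(s + 177537) - 205003 = (-10044 + 177537) - 205003 = 167493 - 205003 = -37510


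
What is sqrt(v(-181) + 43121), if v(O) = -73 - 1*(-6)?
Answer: sqrt(43054) ≈ 207.49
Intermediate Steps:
v(O) = -67 (v(O) = -73 + 6 = -67)
sqrt(v(-181) + 43121) = sqrt(-67 + 43121) = sqrt(43054)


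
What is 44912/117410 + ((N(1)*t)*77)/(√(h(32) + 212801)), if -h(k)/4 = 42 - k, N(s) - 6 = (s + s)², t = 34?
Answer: 22456/58705 + 26180*√212761/212761 ≈ 57.140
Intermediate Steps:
N(s) = 6 + 4*s² (N(s) = 6 + (s + s)² = 6 + (2*s)² = 6 + 4*s²)
h(k) = -168 + 4*k (h(k) = -4*(42 - k) = -168 + 4*k)
44912/117410 + ((N(1)*t)*77)/(√(h(32) + 212801)) = 44912/117410 + (((6 + 4*1²)*34)*77)/(√((-168 + 4*32) + 212801)) = 44912*(1/117410) + (((6 + 4*1)*34)*77)/(√((-168 + 128) + 212801)) = 22456/58705 + (((6 + 4)*34)*77)/(√(-40 + 212801)) = 22456/58705 + ((10*34)*77)/(√212761) = 22456/58705 + (340*77)*(√212761/212761) = 22456/58705 + 26180*(√212761/212761) = 22456/58705 + 26180*√212761/212761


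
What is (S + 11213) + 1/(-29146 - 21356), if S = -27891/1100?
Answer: 310749133109/27776100 ≈ 11188.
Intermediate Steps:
S = -27891/1100 (S = -27891*1/1100 = -27891/1100 ≈ -25.355)
(S + 11213) + 1/(-29146 - 21356) = (-27891/1100 + 11213) + 1/(-29146 - 21356) = 12306409/1100 + 1/(-50502) = 12306409/1100 - 1/50502 = 310749133109/27776100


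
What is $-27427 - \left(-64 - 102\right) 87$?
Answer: $-12985$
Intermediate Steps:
$-27427 - \left(-64 - 102\right) 87 = -27427 - \left(-166\right) 87 = -27427 - -14442 = -27427 + 14442 = -12985$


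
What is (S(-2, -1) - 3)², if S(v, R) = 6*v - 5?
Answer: 400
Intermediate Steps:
S(v, R) = -5 + 6*v
(S(-2, -1) - 3)² = ((-5 + 6*(-2)) - 3)² = ((-5 - 12) - 3)² = (-17 - 3)² = (-20)² = 400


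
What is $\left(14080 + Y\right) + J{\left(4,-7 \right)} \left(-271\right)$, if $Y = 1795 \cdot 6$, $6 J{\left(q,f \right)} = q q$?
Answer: $\frac{72382}{3} \approx 24127.0$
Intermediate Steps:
$J{\left(q,f \right)} = \frac{q^{2}}{6}$ ($J{\left(q,f \right)} = \frac{q q}{6} = \frac{q^{2}}{6}$)
$Y = 10770$
$\left(14080 + Y\right) + J{\left(4,-7 \right)} \left(-271\right) = \left(14080 + 10770\right) + \frac{4^{2}}{6} \left(-271\right) = 24850 + \frac{1}{6} \cdot 16 \left(-271\right) = 24850 + \frac{8}{3} \left(-271\right) = 24850 - \frac{2168}{3} = \frac{72382}{3}$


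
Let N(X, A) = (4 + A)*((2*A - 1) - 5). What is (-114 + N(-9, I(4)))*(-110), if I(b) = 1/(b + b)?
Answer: 242385/16 ≈ 15149.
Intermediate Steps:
I(b) = 1/(2*b)
N(X, A) = (-6 + 2*A)*(4 + A) (N(X, A) = (4 + A)*((-1 + 2*A) - 5) = (4 + A)*(-6 + 2*A) = (-6 + 2*A)*(4 + A))
(-114 + N(-9, I(4)))*(-110) = (-114 + (-24 + 2*((½)/4) + 2*((½)/4)²))*(-110) = (-114 + (-24 + 2*((½)*(¼)) + 2*((½)*(¼))²))*(-110) = (-114 + (-24 + 2*(⅛) + 2*(⅛)²))*(-110) = (-114 + (-24 + ¼ + 2*(1/64)))*(-110) = (-114 + (-24 + ¼ + 1/32))*(-110) = (-114 - 759/32)*(-110) = -4407/32*(-110) = 242385/16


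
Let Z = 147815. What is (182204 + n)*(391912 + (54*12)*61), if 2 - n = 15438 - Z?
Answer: 135723689520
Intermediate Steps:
n = 132379 (n = 2 - (15438 - 1*147815) = 2 - (15438 - 147815) = 2 - 1*(-132377) = 2 + 132377 = 132379)
(182204 + n)*(391912 + (54*12)*61) = (182204 + 132379)*(391912 + (54*12)*61) = 314583*(391912 + 648*61) = 314583*(391912 + 39528) = 314583*431440 = 135723689520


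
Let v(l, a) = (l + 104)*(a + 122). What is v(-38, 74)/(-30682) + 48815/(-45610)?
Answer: -208775279/139940602 ≈ -1.4919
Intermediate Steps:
v(l, a) = (104 + l)*(122 + a)
v(-38, 74)/(-30682) + 48815/(-45610) = (12688 + 104*74 + 122*(-38) + 74*(-38))/(-30682) + 48815/(-45610) = (12688 + 7696 - 4636 - 2812)*(-1/30682) + 48815*(-1/45610) = 12936*(-1/30682) - 9763/9122 = -6468/15341 - 9763/9122 = -208775279/139940602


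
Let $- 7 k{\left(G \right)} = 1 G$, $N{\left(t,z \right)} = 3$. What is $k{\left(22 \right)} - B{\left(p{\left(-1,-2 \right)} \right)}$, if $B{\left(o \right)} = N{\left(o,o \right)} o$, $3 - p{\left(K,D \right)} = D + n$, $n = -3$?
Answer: $- \frac{190}{7} \approx -27.143$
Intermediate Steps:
$p{\left(K,D \right)} = 6 - D$ ($p{\left(K,D \right)} = 3 - \left(D - 3\right) = 3 - \left(-3 + D\right) = 6 - D$)
$B{\left(o \right)} = 3 o$
$k{\left(G \right)} = - \frac{G}{7}$ ($k{\left(G \right)} = - \frac{1 G}{7} = - \frac{G}{7}$)
$k{\left(22 \right)} - B{\left(p{\left(-1,-2 \right)} \right)} = \left(- \frac{1}{7}\right) 22 - 3 \left(6 - -2\right) = - \frac{22}{7} - 3 \left(6 + 2\right) = - \frac{22}{7} - 3 \cdot 8 = - \frac{22}{7} - 24 = - \frac{190}{7}$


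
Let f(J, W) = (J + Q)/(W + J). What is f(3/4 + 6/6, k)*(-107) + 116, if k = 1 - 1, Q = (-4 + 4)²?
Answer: 9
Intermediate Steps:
Q = 0 (Q = 0² = 0)
k = 0
f(J, W) = J/(J + W) (f(J, W) = (J + 0)/(W + J) = J/(J + W))
f(3/4 + 6/6, k)*(-107) + 116 = ((3/4 + 6/6)/((3/4 + 6/6) + 0))*(-107) + 116 = ((3*(¼) + 6*(⅙))/((3*(¼) + 6*(⅙)) + 0))*(-107) + 116 = ((¾ + 1)/((¾ + 1) + 0))*(-107) + 116 = (7/(4*(7/4 + 0)))*(-107) + 116 = (7/(4*(7/4)))*(-107) + 116 = ((7/4)*(4/7))*(-107) + 116 = 1*(-107) + 116 = -107 + 116 = 9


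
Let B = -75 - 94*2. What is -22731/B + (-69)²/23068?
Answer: 525610851/6066884 ≈ 86.636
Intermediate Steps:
B = -263 (B = -75 - 188 = -263)
-22731/B + (-69)²/23068 = -22731/(-263) + (-69)²/23068 = -22731*(-1/263) + 4761*(1/23068) = 22731/263 + 4761/23068 = 525610851/6066884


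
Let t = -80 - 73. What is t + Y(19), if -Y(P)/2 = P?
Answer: -191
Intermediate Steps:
t = -153
Y(P) = -2*P
t + Y(19) = -153 - 2*19 = -153 - 38 = -191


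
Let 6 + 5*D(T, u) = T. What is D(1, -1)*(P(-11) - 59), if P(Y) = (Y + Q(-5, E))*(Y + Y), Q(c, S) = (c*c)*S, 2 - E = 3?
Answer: -733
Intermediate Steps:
E = -1 (E = 2 - 1*3 = 2 - 3 = -1)
Q(c, S) = S*c² (Q(c, S) = c²*S = S*c²)
D(T, u) = -6/5 + T/5
P(Y) = 2*Y*(-25 + Y) (P(Y) = (Y - 1*(-5)²)*(Y + Y) = (Y - 1*25)*(2*Y) = (Y - 25)*(2*Y) = (-25 + Y)*(2*Y) = 2*Y*(-25 + Y))
D(1, -1)*(P(-11) - 59) = (-6/5 + (⅕)*1)*(2*(-11)*(-25 - 11) - 59) = (-6/5 + ⅕)*(2*(-11)*(-36) - 59) = -(792 - 59) = -1*733 = -733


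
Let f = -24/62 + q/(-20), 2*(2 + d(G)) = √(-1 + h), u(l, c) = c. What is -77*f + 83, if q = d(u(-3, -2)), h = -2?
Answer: 32583/310 + 77*I*√3/40 ≈ 105.11 + 3.3342*I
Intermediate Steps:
d(G) = -2 + I*√3/2 (d(G) = -2 + √(-1 - 2)/2 = -2 + √(-3)/2 = -2 + (I*√3)/2 = -2 + I*√3/2)
q = -2 + I*√3/2 ≈ -2.0 + 0.86602*I
f = -89/310 - I*√3/40 (f = -24/62 + (-2 + I*√3/2)/(-20) = -24*1/62 + (-2 + I*√3/2)*(-1/20) = -12/31 + (⅒ - I*√3/40) = -89/310 - I*√3/40 ≈ -0.2871 - 0.043301*I)
-77*f + 83 = -77*(-89/310 - I*√3/40) + 83 = (6853/310 + 77*I*√3/40) + 83 = 32583/310 + 77*I*√3/40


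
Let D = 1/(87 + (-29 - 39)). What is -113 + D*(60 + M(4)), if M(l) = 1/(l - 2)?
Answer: -4173/38 ≈ -109.82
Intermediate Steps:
M(l) = 1/(-2 + l)
D = 1/19 (D = 1/(87 - 68) = 1/19 ≈ 0.052632)
-113 + D*(60 + M(4)) = -113 + (60 + 1/(-2 + 4))/19 = -113 + (60 + 1/2)/19 = -113 + (60 + ½)/19 = -113 + (1/19)*(121/2) = -113 + 121/38 = -4173/38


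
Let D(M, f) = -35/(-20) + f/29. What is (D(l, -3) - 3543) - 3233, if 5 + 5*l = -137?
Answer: -785825/116 ≈ -6774.4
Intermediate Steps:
l = -142/5 (l = -1 + (⅕)*(-137) = -1 - 137/5 = -142/5 ≈ -28.400)
D(M, f) = 7/4 + f/29 (D(M, f) = -35*(-1/20) + f*(1/29) = 7/4 + f/29)
(D(l, -3) - 3543) - 3233 = ((7/4 + (1/29)*(-3)) - 3543) - 3233 = ((7/4 - 3/29) - 3543) - 3233 = (191/116 - 3543) - 3233 = -410797/116 - 3233 = -785825/116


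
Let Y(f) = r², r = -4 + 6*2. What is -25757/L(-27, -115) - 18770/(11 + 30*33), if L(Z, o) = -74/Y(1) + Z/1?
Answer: 808136454/901901 ≈ 896.04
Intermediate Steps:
r = 8 (r = -4 + 12 = 8)
Y(f) = 64 (Y(f) = 8² = 64)
L(Z, o) = -37/32 + Z (L(Z, o) = -74/64 + Z/1 = -74*1/64 + Z*1 = -37/32 + Z)
-25757/L(-27, -115) - 18770/(11 + 30*33) = -25757/(-37/32 - 27) - 18770/(11 + 30*33) = -25757/(-901/32) - 18770/(11 + 990) = -25757*(-32/901) - 18770/1001 = 824224/901 - 18770*1/1001 = 824224/901 - 18770/1001 = 808136454/901901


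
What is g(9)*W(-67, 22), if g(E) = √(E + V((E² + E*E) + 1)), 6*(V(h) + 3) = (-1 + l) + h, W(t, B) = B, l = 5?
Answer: 11*√1218/3 ≈ 127.97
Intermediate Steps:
V(h) = -7/3 + h/6 (V(h) = -3 + ((-1 + 5) + h)/6 = -3 + (4 + h)/6 = -3 + (⅔ + h/6) = -7/3 + h/6)
g(E) = √(-13/6 + E + E²/3) (g(E) = √(E + (-7/3 + ((E² + E*E) + 1)/6)) = √(E + (-7/3 + ((E² + E²) + 1)/6)) = √(E + (-7/3 + (2*E² + 1)/6)) = √(E + (-7/3 + (1 + 2*E²)/6)) = √(E + (-7/3 + (⅙ + E²/3))) = √(E + (-13/6 + E²/3)) = √(-13/6 + E + E²/3))
g(9)*W(-67, 22) = (√(-78 + 12*9² + 36*9)/6)*22 = (√(-78 + 12*81 + 324)/6)*22 = (√(-78 + 972 + 324)/6)*22 = (√1218/6)*22 = 11*√1218/3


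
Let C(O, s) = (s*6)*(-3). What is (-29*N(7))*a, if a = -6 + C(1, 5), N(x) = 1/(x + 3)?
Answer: 1392/5 ≈ 278.40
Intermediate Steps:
N(x) = 1/(3 + x)
C(O, s) = -18*s (C(O, s) = (6*s)*(-3) = -18*s)
a = -96 (a = -6 - 18*5 = -6 - 90 = -96)
(-29*N(7))*a = -29/(3 + 7)*(-96) = -29/10*(-96) = 1392/5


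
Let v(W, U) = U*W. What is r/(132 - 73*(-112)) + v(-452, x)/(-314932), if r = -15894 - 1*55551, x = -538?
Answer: -6130155737/654113764 ≈ -9.3717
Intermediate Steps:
r = -71445 (r = -15894 - 55551 = -71445)
r/(132 - 73*(-112)) + v(-452, x)/(-314932) = -71445/(132 - 73*(-112)) - 538*(-452)/(-314932) = -71445/(132 + 8176) + 243176*(-1/314932) = -71445/8308 - 60794/78733 = -6130155737/654113764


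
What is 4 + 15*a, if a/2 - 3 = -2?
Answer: 34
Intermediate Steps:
a = 2 (a = 6 + 2*(-2) = 6 - 4 = 2)
4 + 15*a = 4 + 15*2 = 4 + 30 = 34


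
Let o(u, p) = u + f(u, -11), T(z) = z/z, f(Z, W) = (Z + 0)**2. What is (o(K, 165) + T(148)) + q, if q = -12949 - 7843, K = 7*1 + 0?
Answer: -20735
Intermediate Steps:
f(Z, W) = Z**2
T(z) = 1
K = 7 (K = 7 + 0 = 7)
q = -20792
o(u, p) = u + u**2
(o(K, 165) + T(148)) + q = (7*(1 + 7) + 1) - 20792 = (7*8 + 1) - 20792 = (56 + 1) - 20792 = 57 - 20792 = -20735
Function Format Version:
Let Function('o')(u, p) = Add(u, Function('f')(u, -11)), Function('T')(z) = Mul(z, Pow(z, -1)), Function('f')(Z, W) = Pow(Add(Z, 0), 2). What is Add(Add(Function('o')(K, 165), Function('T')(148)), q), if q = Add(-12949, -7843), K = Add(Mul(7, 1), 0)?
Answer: -20735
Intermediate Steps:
Function('f')(Z, W) = Pow(Z, 2)
Function('T')(z) = 1
K = 7 (K = Add(7, 0) = 7)
q = -20792
Function('o')(u, p) = Add(u, Pow(u, 2))
Add(Add(Function('o')(K, 165), Function('T')(148)), q) = Add(Add(Mul(7, Add(1, 7)), 1), -20792) = Add(Add(Mul(7, 8), 1), -20792) = Add(Add(56, 1), -20792) = Add(57, -20792) = -20735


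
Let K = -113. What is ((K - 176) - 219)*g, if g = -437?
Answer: 221996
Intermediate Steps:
((K - 176) - 219)*g = ((-113 - 176) - 219)*(-437) = (-289 - 219)*(-437) = -508*(-437) = 221996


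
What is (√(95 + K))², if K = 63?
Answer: 158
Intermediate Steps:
(√(95 + K))² = (√(95 + 63))² = (√158)² = 158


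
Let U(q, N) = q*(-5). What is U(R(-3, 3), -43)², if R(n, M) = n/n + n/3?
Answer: 0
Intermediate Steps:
R(n, M) = 1 + n/3 (R(n, M) = 1 + n*(⅓) = 1 + n/3)
U(q, N) = -5*q
U(R(-3, 3), -43)² = (-5*(1 + (⅓)*(-3)))² = (-5*(1 - 1))² = (-5*0)² = 0² = 0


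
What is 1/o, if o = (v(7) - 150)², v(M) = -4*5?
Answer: 1/28900 ≈ 3.4602e-5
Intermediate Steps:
v(M) = -20
o = 28900 (o = (-20 - 150)² = (-170)² = 28900)
1/o = 1/28900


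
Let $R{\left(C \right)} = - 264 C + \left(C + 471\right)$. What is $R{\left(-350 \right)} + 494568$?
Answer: $587089$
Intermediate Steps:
$R{\left(C \right)} = 471 - 263 C$ ($R{\left(C \right)} = - 264 C + \left(471 + C\right) = 471 - 263 C$)
$R{\left(-350 \right)} + 494568 = \left(471 - -92050\right) + 494568 = \left(471 + 92050\right) + 494568 = 92521 + 494568 = 587089$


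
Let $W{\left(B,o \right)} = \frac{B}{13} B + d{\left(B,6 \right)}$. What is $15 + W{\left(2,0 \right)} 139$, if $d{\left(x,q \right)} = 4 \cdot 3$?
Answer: $\frac{22435}{13} \approx 1725.8$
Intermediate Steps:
$d{\left(x,q \right)} = 12$
$W{\left(B,o \right)} = 12 + \frac{B^{2}}{13}$ ($W{\left(B,o \right)} = \frac{B}{13} B + 12 = \frac{B^{2}}{13} + 12 = 12 + \frac{B^{2}}{13}$)
$15 + W{\left(2,0 \right)} 139 = 15 + \left(12 + \frac{2^{2}}{13}\right) 139 = 15 + \left(12 + \frac{1}{13} \cdot 4\right) 139 = 15 + \left(12 + \frac{4}{13}\right) 139 = 15 + \frac{160}{13} \cdot 139 = 15 + \frac{22240}{13} = \frac{22435}{13}$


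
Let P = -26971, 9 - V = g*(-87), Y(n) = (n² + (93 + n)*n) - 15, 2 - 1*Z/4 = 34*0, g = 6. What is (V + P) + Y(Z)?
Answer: -25583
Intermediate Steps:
Z = 8 (Z = 8 - 136*0 = 8 - 4*0 = 8 + 0 = 8)
Y(n) = -15 + n² + n*(93 + n) (Y(n) = (n² + n*(93 + n)) - 15 = -15 + n² + n*(93 + n))
V = 531 (V = 9 - 6*(-87) = 9 - 1*(-522) = 9 + 522 = 531)
(V + P) + Y(Z) = (531 - 26971) + (-15 + 2*8² + 93*8) = -26440 + (-15 + 2*64 + 744) = -26440 + (-15 + 128 + 744) = -26440 + 857 = -25583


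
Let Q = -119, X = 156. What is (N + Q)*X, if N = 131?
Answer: 1872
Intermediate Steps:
(N + Q)*X = (131 - 119)*156 = 12*156 = 1872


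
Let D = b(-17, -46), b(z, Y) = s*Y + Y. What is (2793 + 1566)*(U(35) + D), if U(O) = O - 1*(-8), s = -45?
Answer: 9010053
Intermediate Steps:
b(z, Y) = -44*Y (b(z, Y) = -45*Y + Y = -44*Y)
D = 2024 (D = -44*(-46) = 2024)
U(O) = 8 + O (U(O) = O + 8 = 8 + O)
(2793 + 1566)*(U(35) + D) = (2793 + 1566)*((8 + 35) + 2024) = 4359*(43 + 2024) = 4359*2067 = 9010053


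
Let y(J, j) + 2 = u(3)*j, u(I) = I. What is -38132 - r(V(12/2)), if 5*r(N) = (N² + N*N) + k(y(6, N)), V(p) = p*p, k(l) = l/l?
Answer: -193253/5 ≈ -38651.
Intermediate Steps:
y(J, j) = -2 + 3*j
k(l) = 1
V(p) = p²
r(N) = ⅕ + 2*N²/5 (r(N) = ((N² + N*N) + 1)/5 = ((N² + N²) + 1)/5 = (2*N² + 1)/5 = (1 + 2*N²)/5 = ⅕ + 2*N²/5)
-38132 - r(V(12/2)) = -38132 - (⅕ + 2*((12/2)²)²/5) = -38132 - (⅕ + 2*((12*(½))²)²/5) = -38132 - (⅕ + 2*(6²)²/5) = -38132 - (⅕ + (⅖)*36²) = -38132 - (⅕ + (⅖)*1296) = -38132 - (⅕ + 2592/5) = -38132 - 1*2593/5 = -38132 - 2593/5 = -193253/5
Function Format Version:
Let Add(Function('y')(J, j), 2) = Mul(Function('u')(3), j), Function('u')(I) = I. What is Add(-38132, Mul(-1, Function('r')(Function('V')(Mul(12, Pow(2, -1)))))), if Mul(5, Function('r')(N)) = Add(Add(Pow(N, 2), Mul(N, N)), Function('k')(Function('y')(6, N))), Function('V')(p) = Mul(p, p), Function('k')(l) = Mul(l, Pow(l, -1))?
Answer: Rational(-193253, 5) ≈ -38651.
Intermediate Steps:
Function('y')(J, j) = Add(-2, Mul(3, j))
Function('k')(l) = 1
Function('V')(p) = Pow(p, 2)
Function('r')(N) = Add(Rational(1, 5), Mul(Rational(2, 5), Pow(N, 2))) (Function('r')(N) = Mul(Rational(1, 5), Add(Add(Pow(N, 2), Mul(N, N)), 1)) = Mul(Rational(1, 5), Add(Add(Pow(N, 2), Pow(N, 2)), 1)) = Mul(Rational(1, 5), Add(Mul(2, Pow(N, 2)), 1)) = Mul(Rational(1, 5), Add(1, Mul(2, Pow(N, 2)))) = Add(Rational(1, 5), Mul(Rational(2, 5), Pow(N, 2))))
Add(-38132, Mul(-1, Function('r')(Function('V')(Mul(12, Pow(2, -1)))))) = Add(-38132, Mul(-1, Add(Rational(1, 5), Mul(Rational(2, 5), Pow(Pow(Mul(12, Pow(2, -1)), 2), 2))))) = Add(-38132, Mul(-1, Add(Rational(1, 5), Mul(Rational(2, 5), Pow(Pow(Mul(12, Rational(1, 2)), 2), 2))))) = Add(-38132, Mul(-1, Add(Rational(1, 5), Mul(Rational(2, 5), Pow(Pow(6, 2), 2))))) = Add(-38132, Mul(-1, Add(Rational(1, 5), Mul(Rational(2, 5), Pow(36, 2))))) = Add(-38132, Mul(-1, Add(Rational(1, 5), Mul(Rational(2, 5), 1296)))) = Add(-38132, Mul(-1, Add(Rational(1, 5), Rational(2592, 5)))) = Add(-38132, Mul(-1, Rational(2593, 5))) = Add(-38132, Rational(-2593, 5)) = Rational(-193253, 5)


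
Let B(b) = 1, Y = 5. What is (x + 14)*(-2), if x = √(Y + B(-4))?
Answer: -28 - 2*√6 ≈ -32.899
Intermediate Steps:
x = √6 (x = √(5 + 1) = √6 ≈ 2.4495)
(x + 14)*(-2) = (√6 + 14)*(-2) = (14 + √6)*(-2) = -28 - 2*√6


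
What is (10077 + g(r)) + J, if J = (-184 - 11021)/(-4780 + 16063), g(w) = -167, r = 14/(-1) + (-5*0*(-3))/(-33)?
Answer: 37267775/3761 ≈ 9909.0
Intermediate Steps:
r = -14 (r = 14*(-1) + (0*(-3))*(-1/33) = -14 + 0*(-1/33) = -14 + 0 = -14)
J = -3735/3761 (J = -11205/11283 = -11205*1/11283 = -3735/3761 ≈ -0.99309)
(10077 + g(r)) + J = (10077 - 167) - 3735/3761 = 9910 - 3735/3761 = 37267775/3761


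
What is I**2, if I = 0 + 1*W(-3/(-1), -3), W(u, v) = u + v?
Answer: 0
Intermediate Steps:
I = 0 (I = 0 + 1*(-3/(-1) - 3) = 0 + 1*(-3*(-1) - 3) = 0 + 1*(3 - 3) = 0 + 1*0 = 0 + 0 = 0)
I**2 = 0**2 = 0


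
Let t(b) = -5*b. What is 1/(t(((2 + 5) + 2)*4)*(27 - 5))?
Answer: -1/3960 ≈ -0.00025253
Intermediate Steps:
1/(t(((2 + 5) + 2)*4)*(27 - 5)) = 1/((-5*((2 + 5) + 2)*4)*(27 - 5)) = 1/(-5*(7 + 2)*4*22) = 1/(-45*4*22) = 1/(-5*36*22) = 1/(-180*22) = 1/(-3960) = -1/3960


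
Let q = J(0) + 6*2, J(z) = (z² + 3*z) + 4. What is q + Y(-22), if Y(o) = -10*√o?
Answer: 16 - 10*I*√22 ≈ 16.0 - 46.904*I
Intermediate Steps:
J(z) = 4 + z² + 3*z
q = 16 (q = (4 + 0² + 3*0) + 6*2 = (4 + 0 + 0) + 12 = 4 + 12 = 16)
q + Y(-22) = 16 - 10*I*√22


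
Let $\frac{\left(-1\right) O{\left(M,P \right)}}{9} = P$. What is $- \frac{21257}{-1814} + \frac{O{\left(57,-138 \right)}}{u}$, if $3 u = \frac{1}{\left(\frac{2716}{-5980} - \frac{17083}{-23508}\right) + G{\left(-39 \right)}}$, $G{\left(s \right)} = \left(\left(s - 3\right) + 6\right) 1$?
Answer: $- \frac{5124375808988}{38497615} \approx -1.3311 \cdot 10^{5}$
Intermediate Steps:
$O{\left(M,P \right)} = - 9 P$
$G{\left(s \right)} = 3 + s$ ($G{\left(s \right)} = \left(\left(s - 3\right) + 6\right) 1 = \left(\left(-3 + s\right) + 6\right) 1 = \left(3 + s\right) 1 = 3 + s$)
$u = - \frac{11714820}{1255623407}$ ($u = \frac{1}{3 \left(\left(\frac{2716}{-5980} - \frac{17083}{-23508}\right) + \left(3 - 39\right)\right)} = \frac{1}{3 \left(\left(2716 \left(- \frac{1}{5980}\right) - - \frac{17083}{23508}\right) - 36\right)} = \frac{1}{3 \left(\left(- \frac{679}{1495} + \frac{17083}{23508}\right) - 36\right)} = \frac{1}{3 \left(\frac{9577153}{35144460} - 36\right)} = \frac{1}{3 \left(- \frac{1255623407}{35144460}\right)} = \frac{1}{3} \left(- \frac{35144460}{1255623407}\right) = - \frac{11714820}{1255623407} \approx -0.0093299$)
$- \frac{21257}{-1814} + \frac{O{\left(57,-138 \right)}}{u} = - \frac{21257}{-1814} + \frac{\left(-9\right) \left(-138\right)}{- \frac{11714820}{1255623407}} = \left(-21257\right) \left(- \frac{1}{1814}\right) + 1242 \left(- \frac{1255623407}{11714820}\right) = \frac{21257}{1814} - \frac{11300610663}{84890} = - \frac{5124375808988}{38497615}$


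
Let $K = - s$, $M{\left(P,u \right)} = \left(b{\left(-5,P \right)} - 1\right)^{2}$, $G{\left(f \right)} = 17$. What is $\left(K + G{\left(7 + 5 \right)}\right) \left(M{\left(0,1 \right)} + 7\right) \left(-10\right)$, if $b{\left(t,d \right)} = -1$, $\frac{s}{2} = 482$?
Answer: $104170$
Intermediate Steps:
$s = 964$ ($s = 2 \cdot 482 = 964$)
$M{\left(P,u \right)} = 4$ ($M{\left(P,u \right)} = \left(-1 - 1\right)^{2} = \left(-2\right)^{2} = 4$)
$K = -964$ ($K = \left(-1\right) 964 = -964$)
$\left(K + G{\left(7 + 5 \right)}\right) \left(M{\left(0,1 \right)} + 7\right) \left(-10\right) = \left(-964 + 17\right) \left(4 + 7\right) \left(-10\right) = - 947 \cdot 11 \left(-10\right) = \left(-947\right) \left(-110\right) = 104170$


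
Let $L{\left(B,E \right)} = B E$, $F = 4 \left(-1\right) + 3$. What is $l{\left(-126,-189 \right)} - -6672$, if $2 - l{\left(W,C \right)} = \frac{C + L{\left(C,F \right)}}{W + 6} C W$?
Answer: $6674$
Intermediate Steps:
$F = -1$ ($F = -4 + 3 = -1$)
$l{\left(W,C \right)} = 2$ ($l{\left(W,C \right)} = 2 - \frac{C + C \left(-1\right)}{W + 6} C W = 2 - \frac{C - C}{6 + W} C W = 2 - \frac{0}{6 + W} C W = 2 - 0 C W = 2 - 0 W = 2 - 0 = 2 + 0 = 2$)
$l{\left(-126,-189 \right)} - -6672 = 2 - -6672 = 2 + 6672 = 6674$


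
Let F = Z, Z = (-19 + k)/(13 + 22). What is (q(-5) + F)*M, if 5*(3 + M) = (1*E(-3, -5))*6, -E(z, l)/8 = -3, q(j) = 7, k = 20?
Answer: 31734/175 ≈ 181.34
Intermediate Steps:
Z = 1/35 (Z = (-19 + 20)/(13 + 22) = 1/35 ≈ 0.028571)
E(z, l) = 24 (E(z, l) = -8*(-3) = 24)
F = 1/35 ≈ 0.028571
M = 129/5 (M = -3 + ((1*24)*6)/5 = -3 + (24*6)/5 = -3 + (1/5)*144 = -3 + 144/5 = 129/5 ≈ 25.800)
(q(-5) + F)*M = (7 + 1/35)*(129/5) = (246/35)*(129/5) = 31734/175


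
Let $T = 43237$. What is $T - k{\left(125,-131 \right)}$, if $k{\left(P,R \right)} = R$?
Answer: $43368$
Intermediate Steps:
$T - k{\left(125,-131 \right)} = 43237 - -131 = 43237 + 131 = 43368$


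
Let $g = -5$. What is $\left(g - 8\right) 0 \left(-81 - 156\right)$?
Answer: $0$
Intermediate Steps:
$\left(g - 8\right) 0 \left(-81 - 156\right) = \left(-5 - 8\right) 0 \left(-81 - 156\right) = \left(-13\right) 0 \left(-237\right) = 0 \left(-237\right) = 0$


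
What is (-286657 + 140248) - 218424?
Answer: -364833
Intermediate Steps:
(-286657 + 140248) - 218424 = -146409 - 218424 = -364833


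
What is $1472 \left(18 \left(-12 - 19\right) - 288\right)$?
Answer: $-1245312$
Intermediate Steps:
$1472 \left(18 \left(-12 - 19\right) - 288\right) = 1472 \left(18 \left(-31\right) - 288\right) = 1472 \left(-558 - 288\right) = 1472 \left(-846\right) = -1245312$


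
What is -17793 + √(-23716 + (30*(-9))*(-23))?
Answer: -17793 + I*√17506 ≈ -17793.0 + 132.31*I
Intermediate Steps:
-17793 + √(-23716 + (30*(-9))*(-23)) = -17793 + √(-23716 - 270*(-23)) = -17793 + √(-23716 + 6210) = -17793 + √(-17506) = -17793 + I*√17506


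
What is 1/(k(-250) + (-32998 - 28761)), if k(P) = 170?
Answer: -1/61589 ≈ -1.6237e-5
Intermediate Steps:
1/(k(-250) + (-32998 - 28761)) = 1/(170 + (-32998 - 28761)) = 1/(170 - 61759) = 1/(-61589) = -1/61589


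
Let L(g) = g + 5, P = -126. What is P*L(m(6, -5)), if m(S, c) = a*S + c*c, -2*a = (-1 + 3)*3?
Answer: -1512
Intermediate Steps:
a = -3 (a = -(-1 + 3)*3/2 = -3 ≈ -3.0000)
m(S, c) = c² - 3*S (m(S, c) = -3*S + c*c = -3*S + c² = c² - 3*S)
L(g) = 5 + g
P*L(m(6, -5)) = -126*(5 + ((-5)² - 3*6)) = -126*(5 + (25 - 18)) = -126*(5 + 7) = -126*12 = -1512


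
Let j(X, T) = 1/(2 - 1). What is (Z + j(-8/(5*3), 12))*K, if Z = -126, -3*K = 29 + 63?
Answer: 11500/3 ≈ 3833.3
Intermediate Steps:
j(X, T) = 1 (j(X, T) = 1/1 = 1)
K = -92/3 (K = -(29 + 63)/3 = -⅓*92 = -92/3 ≈ -30.667)
(Z + j(-8/(5*3), 12))*K = (-126 + 1)*(-92/3) = -125*(-92/3) = 11500/3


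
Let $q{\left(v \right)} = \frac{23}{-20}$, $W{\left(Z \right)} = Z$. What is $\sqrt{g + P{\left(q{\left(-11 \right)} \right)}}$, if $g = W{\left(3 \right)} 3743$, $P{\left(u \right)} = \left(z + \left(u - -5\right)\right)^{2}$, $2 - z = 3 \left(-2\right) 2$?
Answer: $\frac{\sqrt{4619049}}{20} \approx 107.46$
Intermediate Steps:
$z = 14$ ($z = 2 - 3 \left(-2\right) 2 = 2 - \left(-6\right) 2 = 2 - -12 = 2 + 12 = 14$)
$q{\left(v \right)} = - \frac{23}{20}$ ($q{\left(v \right)} = 23 \left(- \frac{1}{20}\right) = - \frac{23}{20}$)
$P{\left(u \right)} = \left(19 + u\right)^{2}$ ($P{\left(u \right)} = \left(14 + \left(u - -5\right)\right)^{2} = \left(14 + \left(u + 5\right)\right)^{2} = \left(14 + \left(5 + u\right)\right)^{2} = \left(19 + u\right)^{2}$)
$g = 11229$ ($g = 3 \cdot 3743 = 11229$)
$\sqrt{g + P{\left(q{\left(-11 \right)} \right)}} = \sqrt{11229 + \left(19 - \frac{23}{20}\right)^{2}} = \sqrt{11229 + \left(\frac{357}{20}\right)^{2}} = \sqrt{11229 + \frac{127449}{400}} = \sqrt{\frac{4619049}{400}} = \frac{\sqrt{4619049}}{20}$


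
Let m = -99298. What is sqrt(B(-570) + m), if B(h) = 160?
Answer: I*sqrt(99138) ≈ 314.86*I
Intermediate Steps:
sqrt(B(-570) + m) = sqrt(160 - 99298) = sqrt(-99138) = I*sqrt(99138)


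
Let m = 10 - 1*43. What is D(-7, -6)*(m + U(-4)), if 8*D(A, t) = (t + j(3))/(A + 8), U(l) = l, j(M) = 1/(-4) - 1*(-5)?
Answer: 185/32 ≈ 5.7813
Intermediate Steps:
j(M) = 19/4 (j(M) = -1/4 + 5 = 19/4)
D(A, t) = (19/4 + t)/(8*(8 + A)) (D(A, t) = ((t + 19/4)/(A + 8))/8 = ((19/4 + t)/(8 + A))/8 = (19/4 + t)/(8*(8 + A)))
m = -33 (m = 10 - 43 = -33)
D(-7, -6)*(m + U(-4)) = ((19 + 4*(-6))/(32*(8 - 7)))*(-33 - 4) = ((1/32)*(19 - 24)/1)*(-37) = ((1/32)*1*(-5))*(-37) = -5/32*(-37) = 185/32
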